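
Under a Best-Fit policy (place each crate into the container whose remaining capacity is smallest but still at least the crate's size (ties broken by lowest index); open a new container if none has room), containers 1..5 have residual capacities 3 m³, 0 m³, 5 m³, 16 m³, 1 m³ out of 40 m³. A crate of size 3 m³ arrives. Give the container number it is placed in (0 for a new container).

1

Containers with room: container 1 (3 m³), container 3 (5 m³), container 4 (16 m³).
Tightest fit is container 1 with 3 m³ free.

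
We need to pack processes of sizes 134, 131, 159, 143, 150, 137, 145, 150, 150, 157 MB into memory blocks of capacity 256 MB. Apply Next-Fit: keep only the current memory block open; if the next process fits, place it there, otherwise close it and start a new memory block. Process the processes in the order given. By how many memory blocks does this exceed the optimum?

0

Next-Fit: [134] [131] [159] [143] [150] [137] [145] [150] [150] [157] → 10 memory blocks.
10 processes exceed 128 MB (half the capacity), and no two of those can share a memory block, so at least 10 memory blocks are needed.
So 10 is already optimal.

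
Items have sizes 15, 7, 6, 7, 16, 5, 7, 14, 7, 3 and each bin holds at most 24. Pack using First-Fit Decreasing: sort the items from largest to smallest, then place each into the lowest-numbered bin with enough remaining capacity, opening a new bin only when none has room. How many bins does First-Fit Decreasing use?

4

Sorted descending: 16, 15, 14, 7, 7, 7, 7, 6, 5, 3.
16 → bin 1 (remaining 8)
15 → bin 2 (remaining 9)
14 → bin 3 (remaining 10)
7 → bin 1 (remaining 1)
7 → bin 2 (remaining 2)
7 → bin 3 (remaining 3)
7 → bin 4 (remaining 17)
6 → bin 4 (remaining 11)
5 → bin 4 (remaining 6)
3 → bin 3 (remaining 0)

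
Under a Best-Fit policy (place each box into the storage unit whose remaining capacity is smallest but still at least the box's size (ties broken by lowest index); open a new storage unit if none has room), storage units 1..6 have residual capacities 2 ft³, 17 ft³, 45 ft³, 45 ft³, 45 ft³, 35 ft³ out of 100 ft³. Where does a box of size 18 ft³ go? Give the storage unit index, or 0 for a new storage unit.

Storage units with room: storage unit 3 (45 ft³), storage unit 4 (45 ft³), storage unit 5 (45 ft³), storage unit 6 (35 ft³).
Tightest fit is storage unit 6 with 35 ft³ free.

6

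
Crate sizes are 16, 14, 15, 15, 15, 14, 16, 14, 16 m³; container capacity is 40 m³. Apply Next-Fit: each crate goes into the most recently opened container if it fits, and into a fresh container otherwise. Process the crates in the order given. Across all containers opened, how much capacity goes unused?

65

Put 16 m³ in container 1; 24 m³ remain.
Put 14 m³ in container 1; 10 m³ remain.
Put 15 m³ in container 2; 25 m³ remain.
Put 15 m³ in container 2; 10 m³ remain.
Put 15 m³ in container 3; 25 m³ remain.
Put 14 m³ in container 3; 11 m³ remain.
Put 16 m³ in container 4; 24 m³ remain.
Put 14 m³ in container 4; 10 m³ remain.
Put 16 m³ in container 5; 24 m³ remain.
5 containers × 40 m³ = 200 m³; used 135 m³; unused 65 m³.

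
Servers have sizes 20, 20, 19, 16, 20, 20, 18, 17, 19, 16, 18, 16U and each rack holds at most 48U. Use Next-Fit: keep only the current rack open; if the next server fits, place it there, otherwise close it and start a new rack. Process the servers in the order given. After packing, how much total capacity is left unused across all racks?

69

rack 1: place 20U, 28U left
rack 1: place 20U, 8U left
rack 2: place 19U, 29U left
rack 2: place 16U, 13U left
rack 3: place 20U, 28U left
rack 3: place 20U, 8U left
rack 4: place 18U, 30U left
rack 4: place 17U, 13U left
rack 5: place 19U, 29U left
rack 5: place 16U, 13U left
rack 6: place 18U, 30U left
rack 6: place 16U, 14U left
6 racks × 48U = 288U; used 219U; unused 69U.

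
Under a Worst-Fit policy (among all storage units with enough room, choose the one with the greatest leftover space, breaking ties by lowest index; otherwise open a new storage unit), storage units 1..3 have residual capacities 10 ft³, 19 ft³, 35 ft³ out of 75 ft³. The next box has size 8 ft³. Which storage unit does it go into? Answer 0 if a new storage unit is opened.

Storage units with room: storage unit 1 (10 ft³), storage unit 2 (19 ft³), storage unit 3 (35 ft³).
Most room is storage unit 3 with 35 ft³ free.

3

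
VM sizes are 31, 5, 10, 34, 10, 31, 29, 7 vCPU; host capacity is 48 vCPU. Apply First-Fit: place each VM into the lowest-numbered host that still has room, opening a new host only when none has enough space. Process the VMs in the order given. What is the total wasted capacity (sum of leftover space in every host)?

35

Put 31 vCPU in host 1; 17 vCPU remain.
Put 5 vCPU in host 1; 12 vCPU remain.
Put 10 vCPU in host 1; 2 vCPU remain.
Put 34 vCPU in host 2; 14 vCPU remain.
Put 10 vCPU in host 2; 4 vCPU remain.
Put 31 vCPU in host 3; 17 vCPU remain.
Put 29 vCPU in host 4; 19 vCPU remain.
Put 7 vCPU in host 3; 10 vCPU remain.
4 hosts × 48 vCPU = 192 vCPU; used 157 vCPU; unused 35 vCPU.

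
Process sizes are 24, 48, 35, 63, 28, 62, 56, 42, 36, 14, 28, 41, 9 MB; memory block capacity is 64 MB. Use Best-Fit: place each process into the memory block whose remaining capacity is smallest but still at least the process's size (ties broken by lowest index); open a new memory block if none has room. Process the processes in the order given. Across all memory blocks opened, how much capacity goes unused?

90

Put 24 MB in memory block 1; 40 MB remain.
Put 48 MB in memory block 2; 16 MB remain.
Put 35 MB in memory block 1; 5 MB remain.
Put 63 MB in memory block 3; 1 MB remain.
Put 28 MB in memory block 4; 36 MB remain.
Put 62 MB in memory block 5; 2 MB remain.
Put 56 MB in memory block 6; 8 MB remain.
Put 42 MB in memory block 7; 22 MB remain.
Put 36 MB in memory block 4; 0 MB remain.
Put 14 MB in memory block 2; 2 MB remain.
Put 28 MB in memory block 8; 36 MB remain.
Put 41 MB in memory block 9; 23 MB remain.
Put 9 MB in memory block 7; 13 MB remain.
9 memory blocks × 64 MB = 576 MB; used 486 MB; unused 90 MB.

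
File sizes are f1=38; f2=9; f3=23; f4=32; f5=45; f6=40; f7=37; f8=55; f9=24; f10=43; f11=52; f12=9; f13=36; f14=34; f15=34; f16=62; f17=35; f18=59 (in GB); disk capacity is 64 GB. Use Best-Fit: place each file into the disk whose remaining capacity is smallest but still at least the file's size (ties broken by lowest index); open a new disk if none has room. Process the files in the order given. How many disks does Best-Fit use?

Put f1 (38 GB) in disk 1; 26 GB remain.
Put f2 (9 GB) in disk 1; 17 GB remain.
Put f3 (23 GB) in disk 2; 41 GB remain.
Put f4 (32 GB) in disk 2; 9 GB remain.
Put f5 (45 GB) in disk 3; 19 GB remain.
Put f6 (40 GB) in disk 4; 24 GB remain.
Put f7 (37 GB) in disk 5; 27 GB remain.
Put f8 (55 GB) in disk 6; 9 GB remain.
Put f9 (24 GB) in disk 4; 0 GB remain.
Put f10 (43 GB) in disk 7; 21 GB remain.
Put f11 (52 GB) in disk 8; 12 GB remain.
Put f12 (9 GB) in disk 2; 0 GB remain.
Put f13 (36 GB) in disk 9; 28 GB remain.
Put f14 (34 GB) in disk 10; 30 GB remain.
Put f15 (34 GB) in disk 11; 30 GB remain.
Put f16 (62 GB) in disk 12; 2 GB remain.
Put f17 (35 GB) in disk 13; 29 GB remain.
Put f18 (59 GB) in disk 14; 5 GB remain.

14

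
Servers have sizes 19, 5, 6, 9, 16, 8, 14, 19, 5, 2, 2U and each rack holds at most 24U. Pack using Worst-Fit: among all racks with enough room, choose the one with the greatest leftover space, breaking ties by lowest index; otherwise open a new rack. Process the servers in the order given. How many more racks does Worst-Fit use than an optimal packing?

Worst-Fit: [19,5] [6,9,8] [16,2,2] [14,5] [19] → 5 racks.
Total size 105U; any packing needs at least ⌈105/24⌉ = 5 racks.
So 5 is already optimal.

0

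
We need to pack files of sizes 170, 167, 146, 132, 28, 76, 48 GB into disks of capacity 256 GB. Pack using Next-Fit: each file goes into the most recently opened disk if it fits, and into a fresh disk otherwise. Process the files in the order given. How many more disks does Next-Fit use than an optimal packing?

Next-Fit: [170] [167] [146] [132,28,76] [48] → 5 disks.
4 files exceed 128 GB (half the capacity), and no two of those can share a disk, so at least 4 disks are needed.
An optimal packing achieves that bound: [170,76] [167,48,28] [146] [132] → 4 disks.
Excess: 5 − 4 = 1.

1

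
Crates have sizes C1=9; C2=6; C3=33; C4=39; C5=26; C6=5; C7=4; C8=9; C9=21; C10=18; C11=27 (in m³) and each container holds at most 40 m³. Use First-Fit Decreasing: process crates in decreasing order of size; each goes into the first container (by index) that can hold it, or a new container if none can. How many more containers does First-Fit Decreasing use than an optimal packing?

0

First-Fit Decreasing: [39] [33,6] [27,9,4] [26,9,5] [21,18] → 5 containers.
Total size 197 m³; any packing needs at least ⌈197/40⌉ = 5 containers.
So 5 is already optimal.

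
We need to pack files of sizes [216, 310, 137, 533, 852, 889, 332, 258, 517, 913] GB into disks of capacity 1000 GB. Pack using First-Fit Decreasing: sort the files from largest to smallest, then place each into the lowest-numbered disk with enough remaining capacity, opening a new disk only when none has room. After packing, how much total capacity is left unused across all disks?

1043

Sorted descending: 913, 889, 852, 533, 517, 332, 310, 258, 216, 137.
913 GB → disk 1 (remaining 87 GB)
889 GB → disk 2 (remaining 111 GB)
852 GB → disk 3 (remaining 148 GB)
533 GB → disk 4 (remaining 467 GB)
517 GB → disk 5 (remaining 483 GB)
332 GB → disk 4 (remaining 135 GB)
310 GB → disk 5 (remaining 173 GB)
258 GB → disk 6 (remaining 742 GB)
216 GB → disk 6 (remaining 526 GB)
137 GB → disk 3 (remaining 11 GB)
6 disks × 1000 GB = 6000 GB; used 4957 GB; unused 1043 GB.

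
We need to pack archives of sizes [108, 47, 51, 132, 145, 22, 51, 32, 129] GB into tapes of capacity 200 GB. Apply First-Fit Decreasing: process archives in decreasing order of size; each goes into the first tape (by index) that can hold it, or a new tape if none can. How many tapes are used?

4

Sorted descending: 145, 132, 129, 108, 51, 51, 47, 32, 22.
tape 1: place 145 GB, 55 GB left
tape 2: place 132 GB, 68 GB left
tape 3: place 129 GB, 71 GB left
tape 4: place 108 GB, 92 GB left
tape 1: place 51 GB, 4 GB left
tape 2: place 51 GB, 17 GB left
tape 3: place 47 GB, 24 GB left
tape 4: place 32 GB, 60 GB left
tape 3: place 22 GB, 2 GB left
Final tapes: [145,51] [132,51] [129,47,22] [108,32].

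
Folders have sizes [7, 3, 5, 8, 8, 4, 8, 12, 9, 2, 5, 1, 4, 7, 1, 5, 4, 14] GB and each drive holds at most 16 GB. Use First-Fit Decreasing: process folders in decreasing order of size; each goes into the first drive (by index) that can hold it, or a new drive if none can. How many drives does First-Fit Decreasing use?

Sorted descending: 14, 12, 9, 8, 8, 8, 7, 7, 5, 5, 5, 4, 4, 4, 3, 2, 1, 1.
14 GB → drive 1 (remaining 2 GB)
12 GB → drive 2 (remaining 4 GB)
9 GB → drive 3 (remaining 7 GB)
8 GB → drive 4 (remaining 8 GB)
8 GB → drive 4 (remaining 0 GB)
8 GB → drive 5 (remaining 8 GB)
7 GB → drive 3 (remaining 0 GB)
7 GB → drive 5 (remaining 1 GB)
5 GB → drive 6 (remaining 11 GB)
5 GB → drive 6 (remaining 6 GB)
5 GB → drive 6 (remaining 1 GB)
4 GB → drive 2 (remaining 0 GB)
4 GB → drive 7 (remaining 12 GB)
4 GB → drive 7 (remaining 8 GB)
3 GB → drive 7 (remaining 5 GB)
2 GB → drive 1 (remaining 0 GB)
1 GB → drive 5 (remaining 0 GB)
1 GB → drive 6 (remaining 0 GB)
Final drives: [14,2] [12,4] [9,7] [8,8] [8,7,1] [5,5,5,1] [4,4,3].

7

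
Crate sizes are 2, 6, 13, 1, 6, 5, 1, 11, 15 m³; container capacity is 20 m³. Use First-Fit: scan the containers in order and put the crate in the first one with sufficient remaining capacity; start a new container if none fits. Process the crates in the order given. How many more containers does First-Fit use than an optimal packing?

First-Fit: [2,6,1,6,5] [13,1] [11] [15] → 4 containers.
Total size 60 m³; any packing needs at least ⌈60/20⌉ = 3 containers.
An optimal packing achieves that bound: [15,5] [13,6,1] [11,6,2,1] → 3 containers.
Excess: 4 − 3 = 1.

1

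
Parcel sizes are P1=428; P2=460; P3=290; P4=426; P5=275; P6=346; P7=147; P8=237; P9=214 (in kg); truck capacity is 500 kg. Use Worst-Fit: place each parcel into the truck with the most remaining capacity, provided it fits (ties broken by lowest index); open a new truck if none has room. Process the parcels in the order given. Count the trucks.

7

truck 1: place P1 (428 kg), 72 kg left
truck 2: place P2 (460 kg), 40 kg left
truck 3: place P3 (290 kg), 210 kg left
truck 4: place P4 (426 kg), 74 kg left
truck 5: place P5 (275 kg), 225 kg left
truck 6: place P6 (346 kg), 154 kg left
truck 5: place P7 (147 kg), 78 kg left
truck 7: place P8 (237 kg), 263 kg left
truck 7: place P9 (214 kg), 49 kg left
Final trucks: [428] [460] [290] [426] [275,147] [346] [237,214].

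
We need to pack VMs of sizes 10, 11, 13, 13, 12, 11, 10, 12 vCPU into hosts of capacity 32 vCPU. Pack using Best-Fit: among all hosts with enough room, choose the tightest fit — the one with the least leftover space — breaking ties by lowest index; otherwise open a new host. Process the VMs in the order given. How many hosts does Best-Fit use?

10 vCPU → host 1 (remaining 22 vCPU)
11 vCPU → host 1 (remaining 11 vCPU)
13 vCPU → host 2 (remaining 19 vCPU)
13 vCPU → host 2 (remaining 6 vCPU)
12 vCPU → host 3 (remaining 20 vCPU)
11 vCPU → host 1 (remaining 0 vCPU)
10 vCPU → host 3 (remaining 10 vCPU)
12 vCPU → host 4 (remaining 20 vCPU)
Final hosts: [10,11,11] [13,13] [12,10] [12].

4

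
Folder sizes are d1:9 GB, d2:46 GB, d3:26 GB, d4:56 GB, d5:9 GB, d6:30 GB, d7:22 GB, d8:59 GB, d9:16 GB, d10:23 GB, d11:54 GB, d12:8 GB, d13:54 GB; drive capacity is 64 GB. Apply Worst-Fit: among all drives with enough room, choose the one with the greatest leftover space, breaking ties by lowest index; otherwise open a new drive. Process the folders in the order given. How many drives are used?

8

d1 (9 GB) → drive 1 (remaining 55 GB)
d2 (46 GB) → drive 1 (remaining 9 GB)
d3 (26 GB) → drive 2 (remaining 38 GB)
d4 (56 GB) → drive 3 (remaining 8 GB)
d5 (9 GB) → drive 2 (remaining 29 GB)
d6 (30 GB) → drive 4 (remaining 34 GB)
d7 (22 GB) → drive 4 (remaining 12 GB)
d8 (59 GB) → drive 5 (remaining 5 GB)
d9 (16 GB) → drive 2 (remaining 13 GB)
d10 (23 GB) → drive 6 (remaining 41 GB)
d11 (54 GB) → drive 7 (remaining 10 GB)
d12 (8 GB) → drive 6 (remaining 33 GB)
d13 (54 GB) → drive 8 (remaining 10 GB)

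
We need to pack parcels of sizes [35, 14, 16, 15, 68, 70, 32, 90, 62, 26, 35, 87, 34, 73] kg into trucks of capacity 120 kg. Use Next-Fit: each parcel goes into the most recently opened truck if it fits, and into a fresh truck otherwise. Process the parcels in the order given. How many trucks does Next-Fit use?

35 kg → truck 1 (remaining 85 kg)
14 kg → truck 1 (remaining 71 kg)
16 kg → truck 1 (remaining 55 kg)
15 kg → truck 1 (remaining 40 kg)
68 kg → truck 2 (remaining 52 kg)
70 kg → truck 3 (remaining 50 kg)
32 kg → truck 3 (remaining 18 kg)
90 kg → truck 4 (remaining 30 kg)
62 kg → truck 5 (remaining 58 kg)
26 kg → truck 5 (remaining 32 kg)
35 kg → truck 6 (remaining 85 kg)
87 kg → truck 7 (remaining 33 kg)
34 kg → truck 8 (remaining 86 kg)
73 kg → truck 8 (remaining 13 kg)
Final trucks: [35,14,16,15] [68] [70,32] [90] [62,26] [35] [87] [34,73].

8 trucks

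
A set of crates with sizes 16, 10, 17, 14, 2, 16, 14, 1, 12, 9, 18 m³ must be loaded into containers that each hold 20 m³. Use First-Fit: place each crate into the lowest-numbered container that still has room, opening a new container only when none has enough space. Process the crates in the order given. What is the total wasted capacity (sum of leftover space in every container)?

31

container 1: place 16 m³, 4 m³ left
container 2: place 10 m³, 10 m³ left
container 3: place 17 m³, 3 m³ left
container 4: place 14 m³, 6 m³ left
container 1: place 2 m³, 2 m³ left
container 5: place 16 m³, 4 m³ left
container 6: place 14 m³, 6 m³ left
container 1: place 1 m³, 1 m³ left
container 7: place 12 m³, 8 m³ left
container 2: place 9 m³, 1 m³ left
container 8: place 18 m³, 2 m³ left
8 containers × 20 m³ = 160 m³; used 129 m³; unused 31 m³.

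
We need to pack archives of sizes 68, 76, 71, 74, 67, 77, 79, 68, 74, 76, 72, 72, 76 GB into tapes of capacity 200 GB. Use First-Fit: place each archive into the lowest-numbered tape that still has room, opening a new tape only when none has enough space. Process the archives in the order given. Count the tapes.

68 GB → tape 1 (remaining 132 GB)
76 GB → tape 1 (remaining 56 GB)
71 GB → tape 2 (remaining 129 GB)
74 GB → tape 2 (remaining 55 GB)
67 GB → tape 3 (remaining 133 GB)
77 GB → tape 3 (remaining 56 GB)
79 GB → tape 4 (remaining 121 GB)
68 GB → tape 4 (remaining 53 GB)
74 GB → tape 5 (remaining 126 GB)
76 GB → tape 5 (remaining 50 GB)
72 GB → tape 6 (remaining 128 GB)
72 GB → tape 6 (remaining 56 GB)
76 GB → tape 7 (remaining 124 GB)

7 tapes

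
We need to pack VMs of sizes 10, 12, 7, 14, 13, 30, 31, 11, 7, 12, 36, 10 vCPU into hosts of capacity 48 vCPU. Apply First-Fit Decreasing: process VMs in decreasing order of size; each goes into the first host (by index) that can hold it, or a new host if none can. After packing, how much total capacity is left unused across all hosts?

47

Sorted descending: 36, 31, 30, 14, 13, 12, 12, 11, 10, 10, 7, 7.
host 1: place 36 vCPU, 12 vCPU left
host 2: place 31 vCPU, 17 vCPU left
host 3: place 30 vCPU, 18 vCPU left
host 2: place 14 vCPU, 3 vCPU left
host 3: place 13 vCPU, 5 vCPU left
host 1: place 12 vCPU, 0 vCPU left
host 4: place 12 vCPU, 36 vCPU left
host 4: place 11 vCPU, 25 vCPU left
host 4: place 10 vCPU, 15 vCPU left
host 4: place 10 vCPU, 5 vCPU left
host 5: place 7 vCPU, 41 vCPU left
host 5: place 7 vCPU, 34 vCPU left
5 hosts × 48 vCPU = 240 vCPU; used 193 vCPU; unused 47 vCPU.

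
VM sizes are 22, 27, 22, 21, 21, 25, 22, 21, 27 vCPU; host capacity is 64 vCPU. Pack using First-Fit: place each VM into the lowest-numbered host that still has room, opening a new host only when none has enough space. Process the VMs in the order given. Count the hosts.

4

22 vCPU → host 1 (remaining 42 vCPU)
27 vCPU → host 1 (remaining 15 vCPU)
22 vCPU → host 2 (remaining 42 vCPU)
21 vCPU → host 2 (remaining 21 vCPU)
21 vCPU → host 2 (remaining 0 vCPU)
25 vCPU → host 3 (remaining 39 vCPU)
22 vCPU → host 3 (remaining 17 vCPU)
21 vCPU → host 4 (remaining 43 vCPU)
27 vCPU → host 4 (remaining 16 vCPU)
Final hosts: [22,27] [22,21,21] [25,22] [21,27].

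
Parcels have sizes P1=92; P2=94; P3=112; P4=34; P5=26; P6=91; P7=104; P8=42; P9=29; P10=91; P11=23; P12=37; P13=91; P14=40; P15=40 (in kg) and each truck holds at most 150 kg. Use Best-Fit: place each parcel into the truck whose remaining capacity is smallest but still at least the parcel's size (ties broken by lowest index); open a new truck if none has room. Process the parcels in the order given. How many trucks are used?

7

truck 1: place P1 (92 kg), 58 kg left
truck 2: place P2 (94 kg), 56 kg left
truck 3: place P3 (112 kg), 38 kg left
truck 3: place P4 (34 kg), 4 kg left
truck 2: place P5 (26 kg), 30 kg left
truck 4: place P6 (91 kg), 59 kg left
truck 5: place P7 (104 kg), 46 kg left
truck 5: place P8 (42 kg), 4 kg left
truck 2: place P9 (29 kg), 1 kg left
truck 6: place P10 (91 kg), 59 kg left
truck 1: place P11 (23 kg), 35 kg left
truck 4: place P12 (37 kg), 22 kg left
truck 7: place P13 (91 kg), 59 kg left
truck 6: place P14 (40 kg), 19 kg left
truck 7: place P15 (40 kg), 19 kg left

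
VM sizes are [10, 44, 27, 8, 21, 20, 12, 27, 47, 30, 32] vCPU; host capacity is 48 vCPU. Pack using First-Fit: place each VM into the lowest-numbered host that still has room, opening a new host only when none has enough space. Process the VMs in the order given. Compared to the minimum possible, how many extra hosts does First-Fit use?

First-Fit: [10,27,8] [44] [21,20] [12,27] [47] [30] [32] → 7 hosts.
Total size 278 vCPU; any packing needs at least ⌈278/48⌉ = 6 hosts.
An optimal packing achieves that bound: [47] [44] [32,12] [30,10,8] [27,21] [27,20] → 6 hosts.
Excess: 7 − 6 = 1.

1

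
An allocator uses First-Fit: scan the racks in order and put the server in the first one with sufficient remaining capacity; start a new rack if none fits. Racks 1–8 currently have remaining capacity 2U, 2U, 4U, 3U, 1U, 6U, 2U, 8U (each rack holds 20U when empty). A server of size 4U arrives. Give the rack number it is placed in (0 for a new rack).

3

Racks with room: rack 3 (4U), rack 6 (6U), rack 8 (8U).
The first with room is rack 3.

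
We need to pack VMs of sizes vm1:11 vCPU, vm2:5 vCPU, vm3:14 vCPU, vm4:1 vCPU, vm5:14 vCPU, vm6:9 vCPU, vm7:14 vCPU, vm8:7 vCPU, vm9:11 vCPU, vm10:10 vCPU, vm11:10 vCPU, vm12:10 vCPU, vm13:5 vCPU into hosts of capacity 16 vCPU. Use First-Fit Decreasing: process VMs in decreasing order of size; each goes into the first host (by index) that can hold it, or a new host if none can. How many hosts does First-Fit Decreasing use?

9 hosts

Sorted descending: 14, 14, 14, 11, 11, 10, 10, 10, 9, 7, 5, 5, 1.
host 1: place 14 vCPU, 2 vCPU left
host 2: place 14 vCPU, 2 vCPU left
host 3: place 14 vCPU, 2 vCPU left
host 4: place 11 vCPU, 5 vCPU left
host 5: place 11 vCPU, 5 vCPU left
host 6: place 10 vCPU, 6 vCPU left
host 7: place 10 vCPU, 6 vCPU left
host 8: place 10 vCPU, 6 vCPU left
host 9: place 9 vCPU, 7 vCPU left
host 9: place 7 vCPU, 0 vCPU left
host 4: place 5 vCPU, 0 vCPU left
host 5: place 5 vCPU, 0 vCPU left
host 1: place 1 vCPU, 1 vCPU left
Final hosts: [14,1] [14] [14] [11,5] [11,5] [10] [10] [10] [9,7].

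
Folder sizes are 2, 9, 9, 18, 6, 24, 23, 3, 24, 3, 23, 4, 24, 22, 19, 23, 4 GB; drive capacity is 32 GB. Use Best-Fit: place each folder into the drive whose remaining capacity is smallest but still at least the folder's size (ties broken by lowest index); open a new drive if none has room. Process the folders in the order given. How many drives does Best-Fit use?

10

drive 1: place 2 GB, 30 GB left
drive 1: place 9 GB, 21 GB left
drive 1: place 9 GB, 12 GB left
drive 2: place 18 GB, 14 GB left
drive 1: place 6 GB, 6 GB left
drive 3: place 24 GB, 8 GB left
drive 4: place 23 GB, 9 GB left
drive 1: place 3 GB, 3 GB left
drive 5: place 24 GB, 8 GB left
drive 1: place 3 GB, 0 GB left
drive 6: place 23 GB, 9 GB left
drive 3: place 4 GB, 4 GB left
drive 7: place 24 GB, 8 GB left
drive 8: place 22 GB, 10 GB left
drive 9: place 19 GB, 13 GB left
drive 10: place 23 GB, 9 GB left
drive 3: place 4 GB, 0 GB left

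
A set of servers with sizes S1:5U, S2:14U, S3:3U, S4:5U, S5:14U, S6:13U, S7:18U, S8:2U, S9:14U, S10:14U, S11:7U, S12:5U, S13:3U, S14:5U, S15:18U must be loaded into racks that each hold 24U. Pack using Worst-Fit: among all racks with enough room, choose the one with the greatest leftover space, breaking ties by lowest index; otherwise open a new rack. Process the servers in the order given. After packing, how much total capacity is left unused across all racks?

28

S1 (5U) → rack 1 (remaining 19U)
S2 (14U) → rack 1 (remaining 5U)
S3 (3U) → rack 1 (remaining 2U)
S4 (5U) → rack 2 (remaining 19U)
S5 (14U) → rack 2 (remaining 5U)
S6 (13U) → rack 3 (remaining 11U)
S7 (18U) → rack 4 (remaining 6U)
S8 (2U) → rack 3 (remaining 9U)
S9 (14U) → rack 5 (remaining 10U)
S10 (14U) → rack 6 (remaining 10U)
S11 (7U) → rack 5 (remaining 3U)
S12 (5U) → rack 6 (remaining 5U)
S13 (3U) → rack 3 (remaining 6U)
S14 (5U) → rack 3 (remaining 1U)
S15 (18U) → rack 7 (remaining 6U)
7 racks × 24U = 168U; used 140U; unused 28U.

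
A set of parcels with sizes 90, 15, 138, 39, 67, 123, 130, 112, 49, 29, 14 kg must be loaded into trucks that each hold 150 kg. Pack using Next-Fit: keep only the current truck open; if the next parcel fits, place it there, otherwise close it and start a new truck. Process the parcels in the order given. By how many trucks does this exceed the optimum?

Next-Fit: [90,15] [138] [39,67] [123] [130] [112] [49,29,14] → 7 trucks.
Total size 806 kg; any packing needs at least ⌈806/150⌉ = 6 trucks.
An optimal packing achieves that bound: [138] [130,15] [123,14] [112,29] [90,49] [67,39] → 6 trucks.
Excess: 7 − 6 = 1.

1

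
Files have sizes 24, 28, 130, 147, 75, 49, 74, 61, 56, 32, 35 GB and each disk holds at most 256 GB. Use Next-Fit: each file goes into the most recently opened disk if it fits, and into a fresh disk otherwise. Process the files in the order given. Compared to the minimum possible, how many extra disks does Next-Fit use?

1

Next-Fit: [24,28,130] [147,75] [49,74,61,56] [32,35] → 4 disks.
Total size 711 GB; any packing needs at least ⌈711/256⌉ = 3 disks.
An optimal packing achieves that bound: [147,75,32] [130,74,49] [61,56,35,28,24] → 3 disks.
Excess: 4 − 3 = 1.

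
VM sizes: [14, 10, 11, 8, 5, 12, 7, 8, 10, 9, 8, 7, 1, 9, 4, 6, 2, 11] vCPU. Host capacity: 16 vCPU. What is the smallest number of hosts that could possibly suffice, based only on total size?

9

Total size = 14 + 10 + 11 + 8 + 5 + 12 + 7 + 8 + 10 + 9 + 8 + 7 + 1 + 9 + 4 + 6 + 2 + 11 = 142 vCPU.
⌈142 / 16⌉ = 9.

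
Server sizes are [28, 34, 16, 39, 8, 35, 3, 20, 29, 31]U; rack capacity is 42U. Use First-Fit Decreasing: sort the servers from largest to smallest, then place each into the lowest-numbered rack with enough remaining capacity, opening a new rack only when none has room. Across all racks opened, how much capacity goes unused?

Sorted descending: 39, 35, 34, 31, 29, 28, 20, 16, 8, 3.
39U → rack 1 (remaining 3U)
35U → rack 2 (remaining 7U)
34U → rack 3 (remaining 8U)
31U → rack 4 (remaining 11U)
29U → rack 5 (remaining 13U)
28U → rack 6 (remaining 14U)
20U → rack 7 (remaining 22U)
16U → rack 7 (remaining 6U)
8U → rack 3 (remaining 0U)
3U → rack 1 (remaining 0U)
7 racks × 42U = 294U; used 243U; unused 51U.

51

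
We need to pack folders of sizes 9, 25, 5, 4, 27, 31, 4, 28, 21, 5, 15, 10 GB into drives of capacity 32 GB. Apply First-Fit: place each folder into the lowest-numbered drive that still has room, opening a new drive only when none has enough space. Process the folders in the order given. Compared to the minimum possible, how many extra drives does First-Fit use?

1

First-Fit: [9,5,4,4,5] [25] [27] [31] [28] [21,10] [15] → 7 drives.
Total size 184 GB; any packing needs at least ⌈184/32⌉ = 6 drives.
An optimal packing achieves that bound: [31] [28,4] [27,5] [25,5] [21,10] [15,9,4] → 6 drives.
Excess: 7 − 6 = 1.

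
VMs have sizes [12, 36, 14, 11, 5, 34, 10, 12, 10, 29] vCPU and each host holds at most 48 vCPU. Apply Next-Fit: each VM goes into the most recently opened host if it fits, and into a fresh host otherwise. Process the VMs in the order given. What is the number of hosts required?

5

Put 12 vCPU in host 1; 36 vCPU remain.
Put 36 vCPU in host 1; 0 vCPU remain.
Put 14 vCPU in host 2; 34 vCPU remain.
Put 11 vCPU in host 2; 23 vCPU remain.
Put 5 vCPU in host 2; 18 vCPU remain.
Put 34 vCPU in host 3; 14 vCPU remain.
Put 10 vCPU in host 3; 4 vCPU remain.
Put 12 vCPU in host 4; 36 vCPU remain.
Put 10 vCPU in host 4; 26 vCPU remain.
Put 29 vCPU in host 5; 19 vCPU remain.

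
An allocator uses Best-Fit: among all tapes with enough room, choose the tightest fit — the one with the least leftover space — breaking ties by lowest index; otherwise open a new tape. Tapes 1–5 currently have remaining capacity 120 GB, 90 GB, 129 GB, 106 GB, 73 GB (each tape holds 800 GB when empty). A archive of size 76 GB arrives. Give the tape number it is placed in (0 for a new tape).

Tapes with room: tape 1 (120 GB), tape 2 (90 GB), tape 3 (129 GB), tape 4 (106 GB).
Tightest fit is tape 2 with 90 GB free.

2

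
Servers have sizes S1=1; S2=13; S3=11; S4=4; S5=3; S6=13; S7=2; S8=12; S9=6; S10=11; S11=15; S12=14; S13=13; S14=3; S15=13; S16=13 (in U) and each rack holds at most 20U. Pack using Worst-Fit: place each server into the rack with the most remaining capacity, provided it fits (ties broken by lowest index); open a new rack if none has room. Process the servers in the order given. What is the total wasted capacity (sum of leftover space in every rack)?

53

S1 (1U) → rack 1 (remaining 19U)
S2 (13U) → rack 1 (remaining 6U)
S3 (11U) → rack 2 (remaining 9U)
S4 (4U) → rack 2 (remaining 5U)
S5 (3U) → rack 1 (remaining 3U)
S6 (13U) → rack 3 (remaining 7U)
S7 (2U) → rack 3 (remaining 5U)
S8 (12U) → rack 4 (remaining 8U)
S9 (6U) → rack 4 (remaining 2U)
S10 (11U) → rack 5 (remaining 9U)
S11 (15U) → rack 6 (remaining 5U)
S12 (14U) → rack 7 (remaining 6U)
S13 (13U) → rack 8 (remaining 7U)
S14 (3U) → rack 5 (remaining 6U)
S15 (13U) → rack 9 (remaining 7U)
S16 (13U) → rack 10 (remaining 7U)
10 racks × 20U = 200U; used 147U; unused 53U.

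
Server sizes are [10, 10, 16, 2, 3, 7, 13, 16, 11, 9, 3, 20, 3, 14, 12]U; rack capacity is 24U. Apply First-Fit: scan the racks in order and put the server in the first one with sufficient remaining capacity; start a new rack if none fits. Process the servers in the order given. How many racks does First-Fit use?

8

10U → rack 1 (remaining 14U)
10U → rack 1 (remaining 4U)
16U → rack 2 (remaining 8U)
2U → rack 1 (remaining 2U)
3U → rack 2 (remaining 5U)
7U → rack 3 (remaining 17U)
13U → rack 3 (remaining 4U)
16U → rack 4 (remaining 8U)
11U → rack 5 (remaining 13U)
9U → rack 5 (remaining 4U)
3U → rack 2 (remaining 2U)
20U → rack 6 (remaining 4U)
3U → rack 3 (remaining 1U)
14U → rack 7 (remaining 10U)
12U → rack 8 (remaining 12U)
Final racks: [10,10,2] [16,3,3] [7,13,3] [16] [11,9] [20] [14] [12].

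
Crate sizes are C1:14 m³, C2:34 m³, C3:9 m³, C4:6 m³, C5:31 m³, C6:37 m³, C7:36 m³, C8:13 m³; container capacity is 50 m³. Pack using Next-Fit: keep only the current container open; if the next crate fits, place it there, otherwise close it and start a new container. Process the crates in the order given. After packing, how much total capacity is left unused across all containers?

20

C1 (14 m³) → container 1 (remaining 36 m³)
C2 (34 m³) → container 1 (remaining 2 m³)
C3 (9 m³) → container 2 (remaining 41 m³)
C4 (6 m³) → container 2 (remaining 35 m³)
C5 (31 m³) → container 2 (remaining 4 m³)
C6 (37 m³) → container 3 (remaining 13 m³)
C7 (36 m³) → container 4 (remaining 14 m³)
C8 (13 m³) → container 4 (remaining 1 m³)
4 containers × 50 m³ = 200 m³; used 180 m³; unused 20 m³.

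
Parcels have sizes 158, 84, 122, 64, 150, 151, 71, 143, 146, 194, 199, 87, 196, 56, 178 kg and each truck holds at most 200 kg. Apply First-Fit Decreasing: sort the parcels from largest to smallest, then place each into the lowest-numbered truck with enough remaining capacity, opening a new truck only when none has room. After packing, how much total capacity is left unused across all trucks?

401

Sorted descending: 199, 196, 194, 178, 158, 151, 150, 146, 143, 122, 87, 84, 71, 64, 56.
Put 199 kg in truck 1; 1 kg remain.
Put 196 kg in truck 2; 4 kg remain.
Put 194 kg in truck 3; 6 kg remain.
Put 178 kg in truck 4; 22 kg remain.
Put 158 kg in truck 5; 42 kg remain.
Put 151 kg in truck 6; 49 kg remain.
Put 150 kg in truck 7; 50 kg remain.
Put 146 kg in truck 8; 54 kg remain.
Put 143 kg in truck 9; 57 kg remain.
Put 122 kg in truck 10; 78 kg remain.
Put 87 kg in truck 11; 113 kg remain.
Put 84 kg in truck 11; 29 kg remain.
Put 71 kg in truck 10; 7 kg remain.
Put 64 kg in truck 12; 136 kg remain.
Put 56 kg in truck 9; 1 kg remain.
12 trucks × 200 kg = 2400 kg; used 1999 kg; unused 401 kg.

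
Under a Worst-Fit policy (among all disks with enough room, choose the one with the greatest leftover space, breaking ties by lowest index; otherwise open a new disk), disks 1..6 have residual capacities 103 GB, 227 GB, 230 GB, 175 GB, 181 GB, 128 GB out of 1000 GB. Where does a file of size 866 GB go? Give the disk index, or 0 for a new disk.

No disk has ≥ 866 GB free, so a new disk is opened.

0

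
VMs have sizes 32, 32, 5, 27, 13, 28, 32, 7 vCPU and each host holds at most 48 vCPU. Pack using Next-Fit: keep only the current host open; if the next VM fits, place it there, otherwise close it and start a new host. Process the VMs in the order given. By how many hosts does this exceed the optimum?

Next-Fit: [32] [32,5] [27,13] [28] [32,7] → 5 hosts.
5 VMs exceed 24 vCPU (half the capacity), and no two of those can share a host, so at least 5 hosts are needed.
So 5 is already optimal.

0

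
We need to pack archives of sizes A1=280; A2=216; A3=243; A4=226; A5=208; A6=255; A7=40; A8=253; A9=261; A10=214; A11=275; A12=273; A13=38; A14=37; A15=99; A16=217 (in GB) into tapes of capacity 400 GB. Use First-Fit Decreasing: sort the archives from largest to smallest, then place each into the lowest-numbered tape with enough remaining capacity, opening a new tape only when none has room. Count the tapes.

12

Sorted descending: 280, 275, 273, 261, 255, 253, 243, 226, 217, 216, 214, 208, 99, 40, 38, 37.
280 GB → tape 1 (remaining 120 GB)
275 GB → tape 2 (remaining 125 GB)
273 GB → tape 3 (remaining 127 GB)
261 GB → tape 4 (remaining 139 GB)
255 GB → tape 5 (remaining 145 GB)
253 GB → tape 6 (remaining 147 GB)
243 GB → tape 7 (remaining 157 GB)
226 GB → tape 8 (remaining 174 GB)
217 GB → tape 9 (remaining 183 GB)
216 GB → tape 10 (remaining 184 GB)
214 GB → tape 11 (remaining 186 GB)
208 GB → tape 12 (remaining 192 GB)
99 GB → tape 1 (remaining 21 GB)
40 GB → tape 2 (remaining 85 GB)
38 GB → tape 2 (remaining 47 GB)
37 GB → tape 2 (remaining 10 GB)
Final tapes: [280,99] [275,40,38,37] [273] [261] [255] [253] [243] [226] [217] [216] [214] [208].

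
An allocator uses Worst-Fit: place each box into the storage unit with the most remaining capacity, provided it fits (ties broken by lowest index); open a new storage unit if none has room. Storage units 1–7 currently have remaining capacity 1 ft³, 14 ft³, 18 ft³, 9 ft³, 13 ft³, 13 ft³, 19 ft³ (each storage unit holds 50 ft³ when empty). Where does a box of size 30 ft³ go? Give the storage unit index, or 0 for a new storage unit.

No storage unit has ≥ 30 ft³ free, so a new storage unit is opened.

0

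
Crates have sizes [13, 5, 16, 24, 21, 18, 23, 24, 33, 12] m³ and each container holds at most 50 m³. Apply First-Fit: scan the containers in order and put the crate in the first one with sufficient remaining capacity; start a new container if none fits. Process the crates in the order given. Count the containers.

Put 13 m³ in container 1; 37 m³ remain.
Put 5 m³ in container 1; 32 m³ remain.
Put 16 m³ in container 1; 16 m³ remain.
Put 24 m³ in container 2; 26 m³ remain.
Put 21 m³ in container 2; 5 m³ remain.
Put 18 m³ in container 3; 32 m³ remain.
Put 23 m³ in container 3; 9 m³ remain.
Put 24 m³ in container 4; 26 m³ remain.
Put 33 m³ in container 5; 17 m³ remain.
Put 12 m³ in container 1; 4 m³ remain.
Final containers: [13,5,16,12] [24,21] [18,23] [24] [33].

5 containers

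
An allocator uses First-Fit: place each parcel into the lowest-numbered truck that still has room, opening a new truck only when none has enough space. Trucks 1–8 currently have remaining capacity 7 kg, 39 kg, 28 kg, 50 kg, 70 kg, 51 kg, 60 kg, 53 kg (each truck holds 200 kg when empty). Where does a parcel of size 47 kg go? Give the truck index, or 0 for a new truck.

4

Trucks with room: truck 4 (50 kg), truck 5 (70 kg), truck 6 (51 kg), truck 7 (60 kg), truck 8 (53 kg).
The first with room is truck 4.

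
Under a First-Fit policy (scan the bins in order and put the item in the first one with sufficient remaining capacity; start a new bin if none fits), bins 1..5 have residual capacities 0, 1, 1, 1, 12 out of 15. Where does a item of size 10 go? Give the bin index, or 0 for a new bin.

5

Bins with room: bin 5 (12).
The first with room is bin 5.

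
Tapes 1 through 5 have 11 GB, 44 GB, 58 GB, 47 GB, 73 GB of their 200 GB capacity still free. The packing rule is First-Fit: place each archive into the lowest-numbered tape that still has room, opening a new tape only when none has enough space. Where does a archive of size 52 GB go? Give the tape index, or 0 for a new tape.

Tapes with room: tape 3 (58 GB), tape 5 (73 GB).
The first with room is tape 3.

3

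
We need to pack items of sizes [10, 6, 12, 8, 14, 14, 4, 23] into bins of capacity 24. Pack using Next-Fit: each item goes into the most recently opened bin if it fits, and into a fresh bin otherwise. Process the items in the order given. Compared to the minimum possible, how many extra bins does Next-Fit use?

1

Next-Fit: [10,6] [12,8] [14] [14,4] [23] → 5 bins.
Total size 91; any packing needs at least ⌈91/24⌉ = 4 bins.
An optimal packing achieves that bound: [23] [14,10] [14,8] [12,6,4] → 4 bins.
Excess: 5 − 4 = 1.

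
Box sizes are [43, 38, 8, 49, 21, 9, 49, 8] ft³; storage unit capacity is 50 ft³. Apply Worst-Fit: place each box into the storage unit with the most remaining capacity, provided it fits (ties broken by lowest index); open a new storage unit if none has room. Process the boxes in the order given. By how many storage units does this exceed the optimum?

Worst-Fit: [43] [38,8] [49] [21,9,8] [49] → 5 storage units.
Total size 225 ft³; any packing needs at least ⌈225/50⌉ = 5 storage units.
So 5 is already optimal.

0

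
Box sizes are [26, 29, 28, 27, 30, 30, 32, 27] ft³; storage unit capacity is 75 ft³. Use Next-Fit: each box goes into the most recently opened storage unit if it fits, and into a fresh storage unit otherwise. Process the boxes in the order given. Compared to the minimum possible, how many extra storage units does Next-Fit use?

0

Next-Fit: [26,29] [28,27] [30,30] [32,27] → 4 storage units.
Total size 229 ft³; any packing needs at least ⌈229/75⌉ = 4 storage units.
So 4 is already optimal.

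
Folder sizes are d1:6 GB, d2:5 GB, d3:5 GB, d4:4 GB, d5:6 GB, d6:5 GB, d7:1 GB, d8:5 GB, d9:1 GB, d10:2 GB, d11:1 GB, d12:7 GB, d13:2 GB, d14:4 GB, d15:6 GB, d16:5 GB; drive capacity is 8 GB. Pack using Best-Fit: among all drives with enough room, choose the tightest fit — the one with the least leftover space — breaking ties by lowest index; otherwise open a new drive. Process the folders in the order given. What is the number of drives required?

drive 1: place d1 (6 GB), 2 GB left
drive 2: place d2 (5 GB), 3 GB left
drive 3: place d3 (5 GB), 3 GB left
drive 4: place d4 (4 GB), 4 GB left
drive 5: place d5 (6 GB), 2 GB left
drive 6: place d6 (5 GB), 3 GB left
drive 1: place d7 (1 GB), 1 GB left
drive 7: place d8 (5 GB), 3 GB left
drive 1: place d9 (1 GB), 0 GB left
drive 5: place d10 (2 GB), 0 GB left
drive 2: place d11 (1 GB), 2 GB left
drive 8: place d12 (7 GB), 1 GB left
drive 2: place d13 (2 GB), 0 GB left
drive 4: place d14 (4 GB), 0 GB left
drive 9: place d15 (6 GB), 2 GB left
drive 10: place d16 (5 GB), 3 GB left

10 drives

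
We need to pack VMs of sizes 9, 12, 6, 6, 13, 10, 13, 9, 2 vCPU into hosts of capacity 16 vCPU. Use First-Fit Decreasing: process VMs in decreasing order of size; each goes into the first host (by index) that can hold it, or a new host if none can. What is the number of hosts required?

6

Sorted descending: 13, 13, 12, 10, 9, 9, 6, 6, 2.
Put 13 vCPU in host 1; 3 vCPU remain.
Put 13 vCPU in host 2; 3 vCPU remain.
Put 12 vCPU in host 3; 4 vCPU remain.
Put 10 vCPU in host 4; 6 vCPU remain.
Put 9 vCPU in host 5; 7 vCPU remain.
Put 9 vCPU in host 6; 7 vCPU remain.
Put 6 vCPU in host 4; 0 vCPU remain.
Put 6 vCPU in host 5; 1 vCPU remain.
Put 2 vCPU in host 1; 1 vCPU remain.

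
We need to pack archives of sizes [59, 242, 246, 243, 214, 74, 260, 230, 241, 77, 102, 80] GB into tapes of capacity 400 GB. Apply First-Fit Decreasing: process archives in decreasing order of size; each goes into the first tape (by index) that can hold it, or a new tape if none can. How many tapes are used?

7

Sorted descending: 260, 246, 243, 242, 241, 230, 214, 102, 80, 77, 74, 59.
260 GB → tape 1 (remaining 140 GB)
246 GB → tape 2 (remaining 154 GB)
243 GB → tape 3 (remaining 157 GB)
242 GB → tape 4 (remaining 158 GB)
241 GB → tape 5 (remaining 159 GB)
230 GB → tape 6 (remaining 170 GB)
214 GB → tape 7 (remaining 186 GB)
102 GB → tape 1 (remaining 38 GB)
80 GB → tape 2 (remaining 74 GB)
77 GB → tape 3 (remaining 80 GB)
74 GB → tape 2 (remaining 0 GB)
59 GB → tape 3 (remaining 21 GB)
Final tapes: [260,102] [246,80,74] [243,77,59] [242] [241] [230] [214].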